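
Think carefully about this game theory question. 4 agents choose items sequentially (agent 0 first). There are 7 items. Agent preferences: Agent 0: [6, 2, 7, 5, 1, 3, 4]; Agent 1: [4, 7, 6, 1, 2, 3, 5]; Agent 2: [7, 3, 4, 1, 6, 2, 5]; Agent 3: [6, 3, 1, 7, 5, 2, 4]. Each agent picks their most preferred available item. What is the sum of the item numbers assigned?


Step 1: Agent 0 picks item 6
Step 2: Agent 1 picks item 4
Step 3: Agent 2 picks item 7
Step 4: Agent 3 picks item 3
Step 5: Sum = 6 + 4 + 7 + 3 = 20

20


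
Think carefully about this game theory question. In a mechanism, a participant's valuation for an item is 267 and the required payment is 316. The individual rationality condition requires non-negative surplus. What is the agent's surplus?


Step 1: Surplus = value - payment = 267 - 316 = -49
Step 2: IR is violated (surplus < 0)

-49


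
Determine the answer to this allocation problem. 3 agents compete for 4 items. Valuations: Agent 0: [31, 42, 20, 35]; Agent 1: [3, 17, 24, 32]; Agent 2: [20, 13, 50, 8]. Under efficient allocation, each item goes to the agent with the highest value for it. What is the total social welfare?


Step 1: For each item, find the maximum value among all agents.
Step 2: Item 0 -> Agent 0 (value 31)
Step 3: Item 1 -> Agent 0 (value 42)
Step 4: Item 2 -> Agent 2 (value 50)
Step 5: Item 3 -> Agent 0 (value 35)
Step 6: Total welfare = 31 + 42 + 50 + 35 = 158

158


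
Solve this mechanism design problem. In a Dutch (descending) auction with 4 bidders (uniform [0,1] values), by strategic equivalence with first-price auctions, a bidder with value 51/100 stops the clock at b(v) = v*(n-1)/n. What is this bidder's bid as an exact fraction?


Step 1: Dutch auctions are strategically equivalent to first-price auctions
Step 2: The equilibrium bid is b(v) = v*(n-1)/n
Step 3: b = 51/100 * 3/4
Step 4: b = 153/400

153/400


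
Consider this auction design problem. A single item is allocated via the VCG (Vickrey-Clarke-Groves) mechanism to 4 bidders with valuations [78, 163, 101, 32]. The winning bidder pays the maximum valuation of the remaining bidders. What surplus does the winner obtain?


Step 1: The winner is the agent with the highest value: agent 1 with value 163
Step 2: Values of other agents: [78, 101, 32]
Step 3: VCG payment = max of others' values = 101
Step 4: Surplus = 163 - 101 = 62

62


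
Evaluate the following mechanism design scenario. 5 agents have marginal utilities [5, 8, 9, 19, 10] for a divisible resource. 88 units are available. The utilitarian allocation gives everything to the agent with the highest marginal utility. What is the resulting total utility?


Step 1: The marginal utilities are [5, 8, 9, 19, 10]
Step 2: The highest marginal utility is 19
Step 3: All 88 units go to that agent
Step 4: Total utility = 19 * 88 = 1672

1672


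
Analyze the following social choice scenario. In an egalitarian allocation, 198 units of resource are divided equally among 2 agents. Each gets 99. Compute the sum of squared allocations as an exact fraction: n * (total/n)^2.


Step 1: Each agent's share = 198/2 = 99
Step 2: Square of each share = (99)^2 = 9801
Step 3: Sum of squares = 2 * 9801 = 19602

19602


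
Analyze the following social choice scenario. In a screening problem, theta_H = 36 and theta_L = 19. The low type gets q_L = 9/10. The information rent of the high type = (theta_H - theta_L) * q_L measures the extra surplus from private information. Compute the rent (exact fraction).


Step 1: theta_H - theta_L = 36 - 19 = 17
Step 2: Information rent = (theta_H - theta_L) * q_L
Step 3: = 17 * 9/10
Step 4: = 153/10

153/10


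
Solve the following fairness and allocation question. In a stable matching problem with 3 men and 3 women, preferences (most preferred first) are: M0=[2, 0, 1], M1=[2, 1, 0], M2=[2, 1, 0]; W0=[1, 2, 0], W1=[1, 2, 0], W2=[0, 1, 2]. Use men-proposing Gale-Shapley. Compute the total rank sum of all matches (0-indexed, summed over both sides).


Step 1: Run Gale-Shapley (men propose, women hold best offer):
  M0 proposes to W2; she accepts
  M1 proposes to W2; rejected
  M1 proposes to W1; she accepts
  M2 proposes to W2; rejected
  M2 proposes to W1; rejected
  M2 proposes to W0; she accepts
Step 2: Final matching: W0-M2, W1-M1, W2-M0
Step 3: 0-indexed ranks (man's rank of his match, then woman's): 2 + 1 + 1 + 0 + 0 + 0
Step 4: Total rank sum = 4

4


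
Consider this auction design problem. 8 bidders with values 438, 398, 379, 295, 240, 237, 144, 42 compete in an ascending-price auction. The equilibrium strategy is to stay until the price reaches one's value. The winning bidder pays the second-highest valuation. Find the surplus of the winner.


Step 1: Identify the highest value: 438
Step 2: Identify the second-highest value: 398
Step 3: The final price = second-highest value = 398
Step 4: Surplus = 438 - 398 = 40

40


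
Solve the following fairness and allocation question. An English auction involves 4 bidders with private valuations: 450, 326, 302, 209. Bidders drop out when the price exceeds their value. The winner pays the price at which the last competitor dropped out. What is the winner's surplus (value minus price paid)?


Step 1: Identify the highest value: 450
Step 2: Identify the second-highest value: 326
Step 3: The final price = second-highest value = 326
Step 4: Surplus = 450 - 326 = 124

124


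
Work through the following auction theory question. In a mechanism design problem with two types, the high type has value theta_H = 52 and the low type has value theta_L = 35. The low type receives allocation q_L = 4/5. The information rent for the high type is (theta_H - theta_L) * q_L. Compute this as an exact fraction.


Step 1: theta_H - theta_L = 52 - 35 = 17
Step 2: Information rent = (theta_H - theta_L) * q_L
Step 3: = 17 * 4/5
Step 4: = 68/5

68/5


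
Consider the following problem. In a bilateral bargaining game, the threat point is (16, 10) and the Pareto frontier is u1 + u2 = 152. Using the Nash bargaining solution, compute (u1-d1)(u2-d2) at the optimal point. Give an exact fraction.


Step 1: The Nash solution splits surplus symmetrically above the disagreement point
Step 2: u1 = (total + d1 - d2)/2 = (152 + 16 - 10)/2 = 79
Step 3: u2 = (total - d1 + d2)/2 = (152 - 16 + 10)/2 = 73
Step 4: Nash product = (79 - 16) * (73 - 10)
Step 5: = 63 * 63 = 3969

3969


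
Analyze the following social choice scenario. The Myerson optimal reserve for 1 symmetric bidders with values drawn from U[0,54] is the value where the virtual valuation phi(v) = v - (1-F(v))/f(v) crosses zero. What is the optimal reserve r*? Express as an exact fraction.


Step 1: For U[0,54], F(v) = v/54 and f(v) = 1/54
Step 2: phi(v) = v - (1 - v/54)/(1/54) = v - (54 - v) = 2v - 54
Step 3: Set phi(r*) = 0: 2r* - 54 = 0
Step 4: r* = 54/2 = 27 (the number of bidders n = 1 does not enter)

27


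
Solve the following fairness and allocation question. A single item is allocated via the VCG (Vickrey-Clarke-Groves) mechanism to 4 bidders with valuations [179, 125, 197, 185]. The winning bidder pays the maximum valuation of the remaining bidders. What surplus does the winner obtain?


Step 1: The winner is the agent with the highest value: agent 2 with value 197
Step 2: Values of other agents: [179, 125, 185]
Step 3: VCG payment = max of others' values = 185
Step 4: Surplus = 197 - 185 = 12

12


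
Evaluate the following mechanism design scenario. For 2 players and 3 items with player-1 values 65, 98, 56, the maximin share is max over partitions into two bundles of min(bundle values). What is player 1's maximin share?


Step 1: Item values = 65, 98, 56
Step 2: Enumerate all 2-bundle partitions and take the smaller bundle:
  Partition 1: {65} vs {98,56} -> bundles 65, 154; min = 65
  Partition 2: {98} vs {65,56} -> bundles 98, 121; min = 98
  Partition 3: {56} vs {65,98} -> bundles 56, 163; min = 56
Step 3: MMS = max(65, 98, 56) = 98

98


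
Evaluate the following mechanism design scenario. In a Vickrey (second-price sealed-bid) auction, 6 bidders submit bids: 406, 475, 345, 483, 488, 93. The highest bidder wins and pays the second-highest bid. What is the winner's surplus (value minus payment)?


Step 1: Sort bids in descending order: 488, 483, 475, 406, 345, 93
Step 2: The winning bid is the highest: 488
Step 3: The payment equals the second-highest bid: 483
Step 4: Surplus = winner's bid - payment = 488 - 483 = 5

5


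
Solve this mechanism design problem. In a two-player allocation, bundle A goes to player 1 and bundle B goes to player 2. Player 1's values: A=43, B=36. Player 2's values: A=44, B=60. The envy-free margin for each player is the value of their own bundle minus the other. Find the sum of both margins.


Step 1: Player 1's margin = v1(A) - v1(B) = 43 - 36 = 7
Step 2: Player 2's margin = v2(B) - v2(A) = 60 - 44 = 16
Step 3: Total margin = 7 + 16 = 23

23


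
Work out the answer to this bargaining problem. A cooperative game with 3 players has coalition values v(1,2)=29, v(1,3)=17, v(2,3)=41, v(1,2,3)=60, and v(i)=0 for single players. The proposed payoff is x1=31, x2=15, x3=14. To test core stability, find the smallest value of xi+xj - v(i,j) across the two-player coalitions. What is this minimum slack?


Step 1: Slack for coalition (1,2): x1+x2 - v12 = 46 - 29 = 17
Step 2: Slack for coalition (1,3): x1+x3 - v13 = 45 - 17 = 28
Step 3: Slack for coalition (2,3): x2+x3 - v23 = 29 - 41 = -12
Step 4: Minimum slack = min(17, 28, -12) = -12, attained by (2,3); coalition (2,3) can block (slack < 0), so the allocation is not in the core

-12


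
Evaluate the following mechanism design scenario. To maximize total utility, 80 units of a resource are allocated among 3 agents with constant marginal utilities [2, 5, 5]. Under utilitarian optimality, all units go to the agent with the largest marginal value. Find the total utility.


Step 1: The marginal utilities are [2, 5, 5]
Step 2: The highest marginal utility is 5
Step 3: All 80 units go to that agent
Step 4: Total utility = 5 * 80 = 400

400


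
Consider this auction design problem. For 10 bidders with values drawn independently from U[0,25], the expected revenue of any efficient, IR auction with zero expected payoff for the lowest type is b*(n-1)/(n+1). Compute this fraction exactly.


Step 1: By Revenue Equivalence, expected revenue = b*(n-1)/(n+1)
Step 2: Substituting n = 10, b = 25
Step 3: Revenue = 25*(10-1)/(10+1) = 25*9/11
Step 4: Revenue = 225/11

225/11


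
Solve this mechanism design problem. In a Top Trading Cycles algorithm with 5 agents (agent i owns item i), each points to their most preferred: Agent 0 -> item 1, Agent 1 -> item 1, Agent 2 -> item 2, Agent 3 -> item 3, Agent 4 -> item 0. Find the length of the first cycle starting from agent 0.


Step 1: Trace the pointer graph from agent 0: 0 -> 1 -> 1
Step 2: A cycle is detected when we revisit agent 1
Step 3: The cycle is: 1 -> 1
Step 4: Cycle length = 1

1


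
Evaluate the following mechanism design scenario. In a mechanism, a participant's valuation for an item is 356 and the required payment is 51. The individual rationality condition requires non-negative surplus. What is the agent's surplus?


Step 1: Surplus = value - payment = 356 - 51 = 305
Step 2: IR is satisfied (surplus >= 0)

305


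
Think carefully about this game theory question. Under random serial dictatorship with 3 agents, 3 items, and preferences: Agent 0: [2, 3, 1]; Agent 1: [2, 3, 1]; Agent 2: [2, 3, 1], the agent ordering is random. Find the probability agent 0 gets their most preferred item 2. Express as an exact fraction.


Step 1: Agent 0 wants item 2
Step 2: There are 6 possible orderings of agents
Step 3: In 2 orderings, agent 0 gets item 2
Step 4: Probability = 2/6 = 1/3

1/3


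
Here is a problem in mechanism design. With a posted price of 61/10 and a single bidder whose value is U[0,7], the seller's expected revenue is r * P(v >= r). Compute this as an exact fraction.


Step 1: Posted price r = 61/10, value support [0,7]
Step 2: P(v >= r) = (7 - 61/10)/7 = 9/70
Step 3: Expected revenue = r * P(v >= r) = 61/10 * 9/70
Step 4: Revenue = 549/700

549/700


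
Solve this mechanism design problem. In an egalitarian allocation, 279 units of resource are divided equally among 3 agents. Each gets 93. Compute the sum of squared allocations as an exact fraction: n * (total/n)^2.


Step 1: Each agent's share = 279/3 = 93
Step 2: Square of each share = (93)^2 = 8649
Step 3: Sum of squares = 3 * 8649 = 25947

25947


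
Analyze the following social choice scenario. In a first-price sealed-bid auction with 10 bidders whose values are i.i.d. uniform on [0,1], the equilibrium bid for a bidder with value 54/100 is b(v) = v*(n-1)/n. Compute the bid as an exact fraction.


Step 1: The symmetric BNE bidding function is b(v) = v * (n-1) / n
Step 2: Substitute v = 27/50 and n = 10
Step 3: b = 27/50 * 9/10
Step 4: b = 243/500

243/500


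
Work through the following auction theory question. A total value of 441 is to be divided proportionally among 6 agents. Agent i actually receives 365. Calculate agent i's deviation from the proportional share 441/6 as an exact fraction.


Step 1: Proportional share = 441/6 = 147/2
Step 2: Agent's actual allocation = 365
Step 3: Excess = 365 - 147/2 = 583/2

583/2


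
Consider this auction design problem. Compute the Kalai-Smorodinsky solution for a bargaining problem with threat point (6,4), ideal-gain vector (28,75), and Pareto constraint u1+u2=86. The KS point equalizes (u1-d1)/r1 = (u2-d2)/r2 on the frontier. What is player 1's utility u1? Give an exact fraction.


Step 1: At the KS point, (u1-d1)/r1 = (u2-d2)/r2 = t and u1+u2 = 86
Step 2: u1 = d1 + r1*t and u2 = d2 + r2*t, so (d1 + r1*t) + (d2 + r2*t) = 86
Step 3: t = (86 - 6 - 4)/(28 + 75) = 76/103
Step 4: u1 = d1 + r1*t = 6 + 28 * 76/103 = 2746/103
Step 5: (Check: u2 = d2 + r2*t = 6112/103; u1+u2 = 2746/103 + 6112/103 = 86, on the frontier.)

2746/103


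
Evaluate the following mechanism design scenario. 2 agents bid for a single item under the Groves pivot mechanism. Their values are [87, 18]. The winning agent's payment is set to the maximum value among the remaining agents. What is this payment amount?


Step 1: The efficient winner is agent 0 with value 87
Step 2: Other agents' values: [18]
Step 3: Pivot payment = max(others) = 18
Step 4: The winner pays 18

18


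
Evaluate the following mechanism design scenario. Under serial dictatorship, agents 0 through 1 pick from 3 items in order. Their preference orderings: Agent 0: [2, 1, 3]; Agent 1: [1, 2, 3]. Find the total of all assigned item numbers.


Step 1: Agent 0 picks item 2
Step 2: Agent 1 picks item 1
Step 3: Sum = 2 + 1 = 3

3


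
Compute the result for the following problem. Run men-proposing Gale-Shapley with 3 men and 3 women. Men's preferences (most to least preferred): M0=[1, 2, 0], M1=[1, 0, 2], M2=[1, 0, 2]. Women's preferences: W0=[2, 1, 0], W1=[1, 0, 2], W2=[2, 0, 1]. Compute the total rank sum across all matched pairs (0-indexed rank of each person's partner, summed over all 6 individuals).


Step 1: Run Gale-Shapley (men propose, women hold best offer):
  M0 proposes to W1; she accepts
  M1 proposes to W1; she switches from M0
  M2 proposes to W1; rejected
  M2 proposes to W0; she accepts
  M0 proposes to W2; she accepts
Step 2: Final matching: W0-M2, W1-M1, W2-M0
Step 3: 0-indexed ranks (man's rank of his match, then woman's): 1 + 0 + 0 + 0 + 1 + 1
Step 4: Total rank sum = 3

3


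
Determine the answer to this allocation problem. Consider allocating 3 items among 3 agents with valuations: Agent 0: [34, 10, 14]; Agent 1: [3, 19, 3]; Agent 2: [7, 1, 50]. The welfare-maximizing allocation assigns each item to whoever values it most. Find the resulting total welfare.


Step 1: For each item, find the maximum value among all agents.
Step 2: Item 0 -> Agent 0 (value 34)
Step 3: Item 1 -> Agent 1 (value 19)
Step 4: Item 2 -> Agent 2 (value 50)
Step 5: Total welfare = 34 + 19 + 50 = 103

103


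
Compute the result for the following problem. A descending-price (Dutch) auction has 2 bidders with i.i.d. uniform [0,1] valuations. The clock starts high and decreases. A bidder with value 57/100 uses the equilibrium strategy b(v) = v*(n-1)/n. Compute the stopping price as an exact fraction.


Step 1: Dutch auctions are strategically equivalent to first-price auctions
Step 2: The equilibrium bid is b(v) = v*(n-1)/n
Step 3: b = 57/100 * 1/2
Step 4: b = 57/200

57/200


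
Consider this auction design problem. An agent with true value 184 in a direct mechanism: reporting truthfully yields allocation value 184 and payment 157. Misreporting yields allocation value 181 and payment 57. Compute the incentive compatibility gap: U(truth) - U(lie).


Step 1: U(truth) = value - payment = 184 - 157 = 27
Step 2: U(lie) = allocation - payment = 181 - 57 = 124
Step 3: IC gap = 27 - 124 = -97

-97


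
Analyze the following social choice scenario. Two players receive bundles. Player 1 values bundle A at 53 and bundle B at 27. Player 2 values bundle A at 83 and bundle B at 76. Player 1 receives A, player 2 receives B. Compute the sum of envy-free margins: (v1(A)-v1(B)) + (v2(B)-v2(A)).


Step 1: Player 1's margin = v1(A) - v1(B) = 53 - 27 = 26
Step 2: Player 2's margin = v2(B) - v2(A) = 76 - 83 = -7
Step 3: Total margin = 26 + -7 = 19

19


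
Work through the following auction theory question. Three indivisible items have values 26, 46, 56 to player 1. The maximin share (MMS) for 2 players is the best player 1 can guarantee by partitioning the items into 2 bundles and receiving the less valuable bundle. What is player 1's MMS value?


Step 1: Item values = 26, 46, 56
Step 2: Enumerate all 2-bundle partitions and take the smaller bundle:
  Partition 1: {26} vs {46,56} -> bundles 26, 102; min = 26
  Partition 2: {46} vs {26,56} -> bundles 46, 82; min = 46
  Partition 3: {56} vs {26,46} -> bundles 56, 72; min = 56
Step 3: MMS = max(26, 46, 56) = 56

56


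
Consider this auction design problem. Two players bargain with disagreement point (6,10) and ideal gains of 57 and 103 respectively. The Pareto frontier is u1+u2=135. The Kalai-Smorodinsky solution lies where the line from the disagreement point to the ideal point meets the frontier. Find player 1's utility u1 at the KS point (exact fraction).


Step 1: At the KS point, (u1-d1)/r1 = (u2-d2)/r2 = t and u1+u2 = 135
Step 2: u1 = d1 + r1*t and u2 = d2 + r2*t, so (d1 + r1*t) + (d2 + r2*t) = 135
Step 3: t = (135 - 6 - 10)/(57 + 103) = 119/160
Step 4: u1 = d1 + r1*t = 6 + 57 * 119/160 = 7743/160
Step 5: (Check: u2 = d2 + r2*t = 13857/160; u1+u2 = 7743/160 + 13857/160 = 135, on the frontier.)

7743/160


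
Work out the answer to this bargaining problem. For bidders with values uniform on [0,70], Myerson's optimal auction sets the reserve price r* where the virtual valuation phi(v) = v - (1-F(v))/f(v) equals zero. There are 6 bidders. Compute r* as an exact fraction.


Step 1: For U[0,70], F(v) = v/70 and f(v) = 1/70
Step 2: phi(v) = v - (1 - v/70)/(1/70) = v - (70 - v) = 2v - 70
Step 3: Set phi(r*) = 0: 2r* - 70 = 0
Step 4: r* = 70/2 = 35 (the number of bidders n = 6 does not enter)

35


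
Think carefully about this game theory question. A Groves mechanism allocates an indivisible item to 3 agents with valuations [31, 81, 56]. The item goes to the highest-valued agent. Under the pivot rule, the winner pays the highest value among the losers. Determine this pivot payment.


Step 1: The efficient winner is agent 1 with value 81
Step 2: Other agents' values: [31, 56]
Step 3: Pivot payment = max(others) = 56
Step 4: The winner pays 56

56


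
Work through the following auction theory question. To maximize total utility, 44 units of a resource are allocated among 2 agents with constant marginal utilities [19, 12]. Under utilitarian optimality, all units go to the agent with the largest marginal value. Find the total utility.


Step 1: The marginal utilities are [19, 12]
Step 2: The highest marginal utility is 19
Step 3: All 44 units go to that agent
Step 4: Total utility = 19 * 44 = 836

836


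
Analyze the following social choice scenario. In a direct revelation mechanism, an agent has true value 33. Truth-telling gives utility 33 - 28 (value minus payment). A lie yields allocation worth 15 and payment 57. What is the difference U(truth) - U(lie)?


Step 1: U(truth) = value - payment = 33 - 28 = 5
Step 2: U(lie) = allocation - payment = 15 - 57 = -42
Step 3: IC gap = 5 - (-42) = 47

47


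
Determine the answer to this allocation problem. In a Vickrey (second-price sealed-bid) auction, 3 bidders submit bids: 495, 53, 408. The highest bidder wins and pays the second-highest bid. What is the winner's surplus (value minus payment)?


Step 1: Sort bids in descending order: 495, 408, 53
Step 2: The winning bid is the highest: 495
Step 3: The payment equals the second-highest bid: 408
Step 4: Surplus = winner's bid - payment = 495 - 408 = 87

87


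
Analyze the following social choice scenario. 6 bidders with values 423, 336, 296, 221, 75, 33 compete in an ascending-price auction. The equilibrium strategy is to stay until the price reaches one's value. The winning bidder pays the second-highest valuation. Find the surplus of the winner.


Step 1: Identify the highest value: 423
Step 2: Identify the second-highest value: 336
Step 3: The final price = second-highest value = 336
Step 4: Surplus = 423 - 336 = 87

87


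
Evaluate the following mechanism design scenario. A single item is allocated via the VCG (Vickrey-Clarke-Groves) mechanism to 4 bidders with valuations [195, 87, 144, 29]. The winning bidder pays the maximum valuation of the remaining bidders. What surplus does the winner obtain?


Step 1: The winner is the agent with the highest value: agent 0 with value 195
Step 2: Values of other agents: [87, 144, 29]
Step 3: VCG payment = max of others' values = 144
Step 4: Surplus = 195 - 144 = 51

51


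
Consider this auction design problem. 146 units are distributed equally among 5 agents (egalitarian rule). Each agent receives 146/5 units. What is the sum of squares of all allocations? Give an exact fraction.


Step 1: Each agent's share = 146/5
Step 2: Square of each share = (146/5)^2 = 21316/25
Step 3: Sum of squares = 5 * 21316/25 = 21316/5

21316/5


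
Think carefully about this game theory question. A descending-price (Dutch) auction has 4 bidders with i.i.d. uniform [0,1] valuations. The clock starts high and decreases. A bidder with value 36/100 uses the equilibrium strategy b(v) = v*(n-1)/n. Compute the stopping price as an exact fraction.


Step 1: Dutch auctions are strategically equivalent to first-price auctions
Step 2: The equilibrium bid is b(v) = v*(n-1)/n
Step 3: b = 9/25 * 3/4
Step 4: b = 27/100

27/100


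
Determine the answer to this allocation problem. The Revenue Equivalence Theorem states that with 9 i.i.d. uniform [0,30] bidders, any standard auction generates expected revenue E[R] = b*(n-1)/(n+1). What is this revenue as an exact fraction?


Step 1: By Revenue Equivalence, expected revenue = b*(n-1)/(n+1)
Step 2: Substituting n = 9, b = 30
Step 3: Revenue = 30*(9-1)/(9+1) = 30*8/10
Step 4: Revenue = 240/10 = 24

24


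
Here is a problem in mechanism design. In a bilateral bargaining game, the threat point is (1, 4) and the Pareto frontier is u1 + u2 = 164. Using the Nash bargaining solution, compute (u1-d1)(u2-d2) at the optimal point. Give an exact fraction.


Step 1: The Nash solution splits surplus symmetrically above the disagreement point
Step 2: u1 = (total + d1 - d2)/2 = (164 + 1 - 4)/2 = 161/2
Step 3: u2 = (total - d1 + d2)/2 = (164 - 1 + 4)/2 = 167/2
Step 4: Nash product = (161/2 - 1) * (167/2 - 4)
Step 5: = 159/2 * 159/2 = 25281/4

25281/4


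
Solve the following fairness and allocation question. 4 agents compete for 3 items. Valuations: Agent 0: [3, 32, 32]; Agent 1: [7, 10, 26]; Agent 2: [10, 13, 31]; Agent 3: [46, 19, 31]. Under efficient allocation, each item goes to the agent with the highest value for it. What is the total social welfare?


Step 1: For each item, find the maximum value among all agents.
Step 2: Item 0 -> Agent 3 (value 46)
Step 3: Item 1 -> Agent 0 (value 32)
Step 4: Item 2 -> Agent 0 (value 32)
Step 5: Total welfare = 46 + 32 + 32 = 110

110


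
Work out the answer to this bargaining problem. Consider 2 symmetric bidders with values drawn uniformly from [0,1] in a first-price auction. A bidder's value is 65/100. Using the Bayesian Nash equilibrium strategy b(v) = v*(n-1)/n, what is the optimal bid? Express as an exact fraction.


Step 1: The symmetric BNE bidding function is b(v) = v * (n-1) / n
Step 2: Substitute v = 13/20 and n = 2
Step 3: b = 13/20 * 1/2
Step 4: b = 13/40

13/40


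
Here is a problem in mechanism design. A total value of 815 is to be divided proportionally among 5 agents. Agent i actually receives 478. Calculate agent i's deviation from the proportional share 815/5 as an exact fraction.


Step 1: Proportional share = 815/5 = 163
Step 2: Agent's actual allocation = 478
Step 3: Excess = 478 - 163 = 315

315


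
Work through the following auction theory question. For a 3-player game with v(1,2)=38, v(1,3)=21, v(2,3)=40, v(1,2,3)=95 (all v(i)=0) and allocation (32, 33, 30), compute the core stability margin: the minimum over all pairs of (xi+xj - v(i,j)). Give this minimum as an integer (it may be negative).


Step 1: Slack for coalition (1,2): x1+x2 - v12 = 65 - 38 = 27
Step 2: Slack for coalition (1,3): x1+x3 - v13 = 62 - 21 = 41
Step 3: Slack for coalition (2,3): x2+x3 - v23 = 63 - 40 = 23
Step 4: Minimum slack = min(27, 41, 23) = 23, attained by (2,3); no pair can gain by deviating, so the allocation is in the core

23


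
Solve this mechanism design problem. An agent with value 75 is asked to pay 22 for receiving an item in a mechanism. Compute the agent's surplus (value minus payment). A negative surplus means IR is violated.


Step 1: Surplus = value - payment = 75 - 22 = 53
Step 2: IR is satisfied (surplus >= 0)

53


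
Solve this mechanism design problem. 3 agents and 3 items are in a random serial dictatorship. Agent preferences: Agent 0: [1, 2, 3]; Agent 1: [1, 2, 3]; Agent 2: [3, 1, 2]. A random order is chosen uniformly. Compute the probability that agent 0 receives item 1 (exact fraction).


Step 1: Agent 0 wants item 1
Step 2: There are 6 possible orderings of agents
Step 3: In 3 orderings, agent 0 gets item 1
Step 4: Probability = 3/6 = 1/2

1/2


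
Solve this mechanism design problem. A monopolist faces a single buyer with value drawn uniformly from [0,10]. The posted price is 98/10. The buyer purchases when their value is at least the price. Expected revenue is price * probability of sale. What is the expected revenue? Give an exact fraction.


Step 1: Posted price r = 49/5, value support [0,10]
Step 2: P(v >= r) = (10 - 49/5)/10 = 1/50
Step 3: Expected revenue = r * P(v >= r) = 49/5 * 1/50
Step 4: Revenue = 49/250

49/250


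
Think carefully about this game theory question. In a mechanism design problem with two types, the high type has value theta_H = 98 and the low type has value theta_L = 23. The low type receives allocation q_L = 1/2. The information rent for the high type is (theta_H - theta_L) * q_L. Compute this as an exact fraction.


Step 1: theta_H - theta_L = 98 - 23 = 75
Step 2: Information rent = (theta_H - theta_L) * q_L
Step 3: = 75 * 1/2
Step 4: = 75/2

75/2


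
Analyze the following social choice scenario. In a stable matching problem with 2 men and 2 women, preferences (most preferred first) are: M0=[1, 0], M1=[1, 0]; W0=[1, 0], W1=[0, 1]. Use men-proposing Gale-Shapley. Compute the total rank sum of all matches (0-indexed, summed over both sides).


Step 1: Run Gale-Shapley (men propose, women hold best offer):
  M0 proposes to W1; she accepts
  M1 proposes to W1; rejected
  M1 proposes to W0; she accepts
Step 2: Final matching: W0-M1, W1-M0
Step 3: 0-indexed ranks (man's rank of his match, then woman's): 1 + 0 + 0 + 0
Step 4: Total rank sum = 1

1


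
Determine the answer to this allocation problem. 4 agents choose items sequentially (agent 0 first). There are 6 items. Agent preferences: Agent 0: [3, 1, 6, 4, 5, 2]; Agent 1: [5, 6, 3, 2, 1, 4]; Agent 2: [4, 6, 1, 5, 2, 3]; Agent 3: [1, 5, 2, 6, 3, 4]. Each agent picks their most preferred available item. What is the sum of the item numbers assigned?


Step 1: Agent 0 picks item 3
Step 2: Agent 1 picks item 5
Step 3: Agent 2 picks item 4
Step 4: Agent 3 picks item 1
Step 5: Sum = 3 + 5 + 4 + 1 = 13

13


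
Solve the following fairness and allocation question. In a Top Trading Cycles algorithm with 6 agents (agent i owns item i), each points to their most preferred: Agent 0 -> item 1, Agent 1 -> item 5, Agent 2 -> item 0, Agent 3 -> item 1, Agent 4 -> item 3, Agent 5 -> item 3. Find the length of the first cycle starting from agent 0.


Step 1: Trace the pointer graph from agent 0: 0 -> 1 -> 5 -> 3 -> 1
Step 2: A cycle is detected when we revisit agent 1
Step 3: The cycle is: 1 -> 5 -> 3 -> 1
Step 4: Cycle length = 3

3


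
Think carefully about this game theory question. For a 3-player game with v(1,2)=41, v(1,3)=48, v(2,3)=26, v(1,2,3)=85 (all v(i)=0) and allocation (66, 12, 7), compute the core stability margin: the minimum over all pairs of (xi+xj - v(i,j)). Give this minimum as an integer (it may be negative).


Step 1: Slack for coalition (1,2): x1+x2 - v12 = 78 - 41 = 37
Step 2: Slack for coalition (1,3): x1+x3 - v13 = 73 - 48 = 25
Step 3: Slack for coalition (2,3): x2+x3 - v23 = 19 - 26 = -7
Step 4: Minimum slack = min(37, 25, -7) = -7, attained by (2,3); coalition (2,3) can block (slack < 0), so the allocation is not in the core

-7


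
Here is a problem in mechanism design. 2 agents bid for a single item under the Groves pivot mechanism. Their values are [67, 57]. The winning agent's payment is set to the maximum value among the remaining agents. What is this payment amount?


Step 1: The efficient winner is agent 0 with value 67
Step 2: Other agents' values: [57]
Step 3: Pivot payment = max(others) = 57
Step 4: The winner pays 57

57


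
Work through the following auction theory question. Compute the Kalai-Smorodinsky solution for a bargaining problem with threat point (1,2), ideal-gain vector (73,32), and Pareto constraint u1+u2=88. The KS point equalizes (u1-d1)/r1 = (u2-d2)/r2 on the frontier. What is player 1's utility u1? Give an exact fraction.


Step 1: At the KS point, (u1-d1)/r1 = (u2-d2)/r2 = t and u1+u2 = 88
Step 2: u1 = d1 + r1*t and u2 = d2 + r2*t, so (d1 + r1*t) + (d2 + r2*t) = 88
Step 3: t = (88 - 1 - 2)/(73 + 32) = 85/105 = 17/21
Step 4: u1 = d1 + r1*t = 1 + 73 * 17/21 = 1262/21
Step 5: (Check: u2 = d2 + r2*t = 586/21; u1+u2 = 1262/21 + 586/21 = 88, on the frontier.)

1262/21


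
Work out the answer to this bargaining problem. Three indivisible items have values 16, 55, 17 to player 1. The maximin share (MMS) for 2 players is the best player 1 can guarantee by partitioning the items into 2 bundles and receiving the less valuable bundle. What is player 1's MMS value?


Step 1: Item values = 16, 55, 17
Step 2: Enumerate all 2-bundle partitions and take the smaller bundle:
  Partition 1: {16} vs {55,17} -> bundles 16, 72; min = 16
  Partition 2: {55} vs {16,17} -> bundles 55, 33; min = 33
  Partition 3: {17} vs {16,55} -> bundles 17, 71; min = 17
Step 3: MMS = max(16, 33, 17) = 33

33


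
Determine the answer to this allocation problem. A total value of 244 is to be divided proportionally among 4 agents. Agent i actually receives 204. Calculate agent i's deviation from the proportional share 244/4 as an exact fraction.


Step 1: Proportional share = 244/4 = 61
Step 2: Agent's actual allocation = 204
Step 3: Excess = 204 - 61 = 143

143


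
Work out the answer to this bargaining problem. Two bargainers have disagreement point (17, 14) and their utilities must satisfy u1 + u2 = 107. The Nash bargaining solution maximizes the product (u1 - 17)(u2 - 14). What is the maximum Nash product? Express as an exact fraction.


Step 1: The Nash solution splits surplus symmetrically above the disagreement point
Step 2: u1 = (total + d1 - d2)/2 = (107 + 17 - 14)/2 = 55
Step 3: u2 = (total - d1 + d2)/2 = (107 - 17 + 14)/2 = 52
Step 4: Nash product = (55 - 17) * (52 - 14)
Step 5: = 38 * 38 = 1444

1444


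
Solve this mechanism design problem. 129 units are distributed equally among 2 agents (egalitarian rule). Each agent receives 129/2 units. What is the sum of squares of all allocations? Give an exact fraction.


Step 1: Each agent's share = 129/2
Step 2: Square of each share = (129/2)^2 = 16641/4
Step 3: Sum of squares = 2 * 16641/4 = 16641/2

16641/2


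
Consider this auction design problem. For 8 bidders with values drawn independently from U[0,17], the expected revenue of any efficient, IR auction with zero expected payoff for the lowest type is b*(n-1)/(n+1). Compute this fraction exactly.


Step 1: By Revenue Equivalence, expected revenue = b*(n-1)/(n+1)
Step 2: Substituting n = 8, b = 17
Step 3: Revenue = 17*(8-1)/(8+1) = 17*7/9
Step 4: Revenue = 119/9

119/9


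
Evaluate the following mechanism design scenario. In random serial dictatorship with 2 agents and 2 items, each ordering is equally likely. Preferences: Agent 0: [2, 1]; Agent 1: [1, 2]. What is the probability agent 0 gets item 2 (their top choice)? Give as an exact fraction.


Step 1: Agent 0 wants item 2
Step 2: There are 2 possible orderings of agents
Step 3: In 2 orderings, agent 0 gets item 2
Step 4: Probability = 2/2 = 1

1


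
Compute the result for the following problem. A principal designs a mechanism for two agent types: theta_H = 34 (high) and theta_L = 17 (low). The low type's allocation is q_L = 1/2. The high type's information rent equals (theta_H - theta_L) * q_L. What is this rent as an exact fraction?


Step 1: theta_H - theta_L = 34 - 17 = 17
Step 2: Information rent = (theta_H - theta_L) * q_L
Step 3: = 17 * 1/2
Step 4: = 17/2

17/2


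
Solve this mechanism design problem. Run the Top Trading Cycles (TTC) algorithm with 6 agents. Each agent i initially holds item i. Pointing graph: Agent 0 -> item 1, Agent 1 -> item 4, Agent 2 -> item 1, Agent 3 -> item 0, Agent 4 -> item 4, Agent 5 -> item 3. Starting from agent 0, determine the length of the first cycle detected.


Step 1: Trace the pointer graph from agent 0: 0 -> 1 -> 4 -> 4
Step 2: A cycle is detected when we revisit agent 4
Step 3: The cycle is: 4 -> 4
Step 4: Cycle length = 1

1


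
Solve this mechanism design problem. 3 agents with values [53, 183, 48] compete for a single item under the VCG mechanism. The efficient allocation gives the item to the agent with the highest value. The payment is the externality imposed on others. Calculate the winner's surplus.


Step 1: The winner is the agent with the highest value: agent 1 with value 183
Step 2: Values of other agents: [53, 48]
Step 3: VCG payment = max of others' values = 53
Step 4: Surplus = 183 - 53 = 130

130


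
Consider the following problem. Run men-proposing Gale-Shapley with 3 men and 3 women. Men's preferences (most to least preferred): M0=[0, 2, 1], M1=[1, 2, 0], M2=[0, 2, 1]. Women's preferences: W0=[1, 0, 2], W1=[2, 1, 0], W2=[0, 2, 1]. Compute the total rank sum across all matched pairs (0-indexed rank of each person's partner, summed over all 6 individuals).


Step 1: Run Gale-Shapley (men propose, women hold best offer):
  M0 proposes to W0; she accepts
  M1 proposes to W1; she accepts
  M2 proposes to W0; rejected
  M2 proposes to W2; she accepts
Step 2: Final matching: W0-M0, W1-M1, W2-M2
Step 3: 0-indexed ranks (man's rank of his match, then woman's): 0 + 1 + 0 + 1 + 1 + 1
Step 4: Total rank sum = 4

4


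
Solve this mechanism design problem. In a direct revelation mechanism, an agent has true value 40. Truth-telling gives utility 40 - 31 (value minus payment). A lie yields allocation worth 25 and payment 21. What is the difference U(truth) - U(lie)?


Step 1: U(truth) = value - payment = 40 - 31 = 9
Step 2: U(lie) = allocation - payment = 25 - 21 = 4
Step 3: IC gap = 9 - 4 = 5

5


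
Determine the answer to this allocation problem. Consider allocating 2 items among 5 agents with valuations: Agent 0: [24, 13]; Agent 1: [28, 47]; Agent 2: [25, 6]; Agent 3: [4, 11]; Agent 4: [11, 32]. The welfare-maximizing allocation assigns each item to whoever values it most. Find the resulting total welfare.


Step 1: For each item, find the maximum value among all agents.
Step 2: Item 0 -> Agent 1 (value 28)
Step 3: Item 1 -> Agent 1 (value 47)
Step 4: Total welfare = 28 + 47 = 75

75


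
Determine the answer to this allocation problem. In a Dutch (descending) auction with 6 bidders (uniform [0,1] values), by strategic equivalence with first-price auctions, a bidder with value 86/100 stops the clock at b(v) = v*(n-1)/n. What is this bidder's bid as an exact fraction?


Step 1: Dutch auctions are strategically equivalent to first-price auctions
Step 2: The equilibrium bid is b(v) = v*(n-1)/n
Step 3: b = 43/50 * 5/6
Step 4: b = 43/60

43/60


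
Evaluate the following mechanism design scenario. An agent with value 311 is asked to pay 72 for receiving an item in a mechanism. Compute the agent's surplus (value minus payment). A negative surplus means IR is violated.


Step 1: Surplus = value - payment = 311 - 72 = 239
Step 2: IR is satisfied (surplus >= 0)

239


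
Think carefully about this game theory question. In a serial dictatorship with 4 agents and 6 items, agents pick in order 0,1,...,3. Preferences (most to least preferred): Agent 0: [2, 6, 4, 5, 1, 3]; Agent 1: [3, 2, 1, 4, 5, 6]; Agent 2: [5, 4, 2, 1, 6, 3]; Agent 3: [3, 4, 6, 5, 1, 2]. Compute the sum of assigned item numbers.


Step 1: Agent 0 picks item 2
Step 2: Agent 1 picks item 3
Step 3: Agent 2 picks item 5
Step 4: Agent 3 picks item 4
Step 5: Sum = 2 + 3 + 5 + 4 = 14

14


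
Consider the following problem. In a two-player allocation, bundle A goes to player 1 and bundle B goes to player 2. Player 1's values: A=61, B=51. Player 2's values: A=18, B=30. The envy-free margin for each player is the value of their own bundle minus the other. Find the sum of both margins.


Step 1: Player 1's margin = v1(A) - v1(B) = 61 - 51 = 10
Step 2: Player 2's margin = v2(B) - v2(A) = 30 - 18 = 12
Step 3: Total margin = 10 + 12 = 22

22


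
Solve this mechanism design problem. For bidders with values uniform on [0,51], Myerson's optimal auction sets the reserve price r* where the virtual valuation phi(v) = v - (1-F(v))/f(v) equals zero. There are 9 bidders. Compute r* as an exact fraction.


Step 1: For U[0,51], F(v) = v/51 and f(v) = 1/51
Step 2: phi(v) = v - (1 - v/51)/(1/51) = v - (51 - v) = 2v - 51
Step 3: Set phi(r*) = 0: 2r* - 51 = 0
Step 4: r* = 51/2 (the number of bidders n = 9 does not enter)

51/2


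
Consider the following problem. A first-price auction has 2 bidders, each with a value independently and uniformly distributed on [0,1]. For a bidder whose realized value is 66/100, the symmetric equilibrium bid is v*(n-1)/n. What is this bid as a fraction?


Step 1: The symmetric BNE bidding function is b(v) = v * (n-1) / n
Step 2: Substitute v = 33/50 and n = 2
Step 3: b = 33/50 * 1/2
Step 4: b = 33/100

33/100


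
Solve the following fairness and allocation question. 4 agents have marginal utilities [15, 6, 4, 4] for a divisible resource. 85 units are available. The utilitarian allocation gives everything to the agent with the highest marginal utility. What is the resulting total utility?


Step 1: The marginal utilities are [15, 6, 4, 4]
Step 2: The highest marginal utility is 15
Step 3: All 85 units go to that agent
Step 4: Total utility = 15 * 85 = 1275

1275


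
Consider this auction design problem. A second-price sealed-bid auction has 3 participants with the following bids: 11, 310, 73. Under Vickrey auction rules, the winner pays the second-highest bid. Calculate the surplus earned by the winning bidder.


Step 1: Sort bids in descending order: 310, 73, 11
Step 2: The winning bid is the highest: 310
Step 3: The payment equals the second-highest bid: 73
Step 4: Surplus = winner's bid - payment = 310 - 73 = 237

237
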